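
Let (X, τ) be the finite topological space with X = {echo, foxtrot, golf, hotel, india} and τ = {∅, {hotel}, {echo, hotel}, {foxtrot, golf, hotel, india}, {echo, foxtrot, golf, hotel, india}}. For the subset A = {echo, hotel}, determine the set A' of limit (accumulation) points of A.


A' = {echo, foxtrot, golf, india}

For each x ∈ X, list the open sets U ∈ τ with x ∈ U, then check whether U ∩ (A ∖ {x}) ≠ ∅ for every such U.
  x = echo: opens ∋ x are {echo, hotel}, {echo, foxtrot, golf, hotel, india}; each meets A ∖ {echo}, so x IS a limit point.
  x = foxtrot: opens ∋ x are {foxtrot, golf, hotel, india}, {echo, foxtrot, golf, hotel, india}; each meets A ∖ {foxtrot}, so x IS a limit point.
  x = golf: opens ∋ x are {foxtrot, golf, hotel, india}, {echo, foxtrot, golf, hotel, india}; each meets A ∖ {golf}, so x IS a limit point.
  x = hotel: open {hotel} ∋ x has {hotel} ∩ (A ∖ {hotel}) = ∅, so x is NOT a limit point.
  x = india: opens ∋ x are {foxtrot, golf, hotel, india}, {echo, foxtrot, golf, hotel, india}; each meets A ∖ {india}, so x IS a limit point.
Collecting: A' = {echo, foxtrot, golf, india}.


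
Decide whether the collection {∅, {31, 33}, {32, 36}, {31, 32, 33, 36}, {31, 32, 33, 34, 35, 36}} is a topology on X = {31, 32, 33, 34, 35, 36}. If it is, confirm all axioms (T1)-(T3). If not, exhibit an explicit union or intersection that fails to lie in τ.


τ IS a topology on X.

Axiom (T1): ∅ ∈ τ? Yes; X ∈ τ? Yes.
Axiom (T2/T3): check pairwise unions and intersections of members of τ.
All pairwise intersections and unions checked — each lies in τ. Therefore τ satisfies (T1), (T2), (T3): it IS a topology on X.


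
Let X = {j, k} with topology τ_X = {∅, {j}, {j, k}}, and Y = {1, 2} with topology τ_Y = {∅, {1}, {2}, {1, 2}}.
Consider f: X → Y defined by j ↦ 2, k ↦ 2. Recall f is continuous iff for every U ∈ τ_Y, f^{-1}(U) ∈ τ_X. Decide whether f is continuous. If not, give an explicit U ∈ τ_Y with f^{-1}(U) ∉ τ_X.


f IS continuous.

Compute f^{-1}(U) for each U ∈ τ_Y:
  U = ∅: f^{-1}(U) = ∅ ∈ τ_X ✓.
  U = {1}: f^{-1}(U) = ∅ ∈ τ_X ✓.
  U = {2}: f^{-1}(U) = {j, k} ∈ τ_X ✓.
  U = {1, 2}: f^{-1}(U) = {j, k} ∈ τ_X ✓.
Every preimage lies in τ_X, so f IS continuous.


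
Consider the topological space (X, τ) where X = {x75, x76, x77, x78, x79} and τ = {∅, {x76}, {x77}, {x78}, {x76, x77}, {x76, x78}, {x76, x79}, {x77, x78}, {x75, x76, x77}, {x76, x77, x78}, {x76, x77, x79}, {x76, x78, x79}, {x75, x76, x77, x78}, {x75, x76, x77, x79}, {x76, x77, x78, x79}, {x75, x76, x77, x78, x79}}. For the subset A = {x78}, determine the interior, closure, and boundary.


int(A) = {x78}, cl(A) = {x78}, ∂A = ∅.

Closed sets in (X, τ) are complements of opens:
  closed(X, τ) = {∅, {x75}, {x78}, {x79}, {x75, x77}, {x75, x78}, {x75, x79}, {x78, x79}, {x75, x76, x79}, {x75, x77, x78}, {x75, x77, x79}, {x75, x78, x79}, {x75, x76, x77, x79}, {x75, x76, x78, x79}, {x75, x77, x78, x79}, {x75, x76, x77, x78, x79}}.
int(A) = ⋃ {U ∈ τ : U ⊆ A}. Opens contained in A: ∅, {x78}.
Taking the union of these: int(A) = {x78}.
cl(A) = ⋂ {C closed : A ⊆ C}. Closed sets containing A: {x78}, {x75, x78}, {x78, x79}, {x75, x77, x78}, {x75, x78, x79}, {x75, x76, x78, x79}, {x75, x77, x78, x79}, {x75, x76, x77, x78, x79}.
Intersecting these: cl(A) = {x78}.
∂A = cl(A) ∖ int(A) = {x78} ∖ {x78} = ∅.


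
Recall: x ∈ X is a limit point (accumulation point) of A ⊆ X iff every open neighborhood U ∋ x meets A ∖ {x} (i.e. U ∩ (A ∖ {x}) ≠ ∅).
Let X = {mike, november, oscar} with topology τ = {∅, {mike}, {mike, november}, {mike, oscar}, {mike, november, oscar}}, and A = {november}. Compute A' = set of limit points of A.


A' = ∅

For each x ∈ X, list the open sets U ∈ τ with x ∈ U, then check whether U ∩ (A ∖ {x}) ≠ ∅ for every such U.
  x = mike: open {mike} ∋ x has {mike} ∩ (A ∖ {mike}) = ∅, so x is NOT a limit point.
  x = november: open {mike, november} ∋ x has {mike, november} ∩ (A ∖ {november}) = ∅, so x is NOT a limit point.
  x = oscar: open {mike, oscar} ∋ x has {mike, oscar} ∩ (A ∖ {oscar}) = ∅, so x is NOT a limit point.
Collecting: A' = ∅.


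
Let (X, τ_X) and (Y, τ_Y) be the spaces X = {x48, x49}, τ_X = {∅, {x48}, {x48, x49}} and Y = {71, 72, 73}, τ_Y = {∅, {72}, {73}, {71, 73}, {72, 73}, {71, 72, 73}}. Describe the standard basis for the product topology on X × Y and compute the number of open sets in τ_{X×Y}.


Basis B = {∅ × ∅, {x48} × {72}, {x48} × {73}, {x48} × {71, 73}, {x48} × {72, 73}, {x48, x49} × {72}, {x48, x49} × {73}, {x48} × {71, 72, 73}, {x48, x49} × {71, 73}, {x48, x49} × {72, 73}, {x48, x49} × {71, 72, 73}}; |τ_{X×Y}| = 18.

Enumerate products U × V with U ∈ τ_X, V ∈ τ_Y (deduplicated):
  ∅ × ∅ = {} (∅)
  {x48} × {72} = {(x48,72)}
  {x48} × {73} = {(x48,73)}
  {x48} × {71, 73} = {(x48,71), (x48,73)}
  {x48} × {72, 73} = {(x48,72), (x48,73)}
  {x48, x49} × {72} = {(x48,72), (x49,72)}
  {x48, x49} × {73} = {(x48,73), (x49,73)}
  {x48} × {71, 72, 73} = {(x48,71), (x48,72), (x48,73)}
  {x48, x49} × {71, 73} = {(x48,71), (x48,73), (x49,71), (x49,73)}
  {x48, x49} × {72, 73} = {(x48,72), (x48,73), (x49,72), (x49,73)}
  {x48, x49} × {71, 72, 73} = {(x48,71), (x48,72), (x48,73), (x49,71), (x49,72), (x49,73)}
These 11 distinct sets form the basis B.
Close under arbitrary unions to get τ_{X×Y}; counting gives |τ_{X×Y}| = 18.


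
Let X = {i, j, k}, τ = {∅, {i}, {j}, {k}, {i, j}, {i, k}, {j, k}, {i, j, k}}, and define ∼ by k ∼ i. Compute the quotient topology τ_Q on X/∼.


X/∼ = {[i=k], [j]}; |τ_Q| = 4.

Equivalence classes: [i=k], [j].
Quotient map π: X → X/∼ sends i ↦ [i=k], j ↦ [j], k ↦ [i=k].
For each subset V ⊆ X/∼, compute π^{-1}(V) ⊆ X and check whether π^{-1}(V) ∈ τ. V is open in τ_Q iff π^{-1}(V) ∈ τ.
  V = {}: π^{-1}(V) = ∅ ∈ τ ✓.
  V = {[i=k]}: π^{-1}(V) = {i, k} ∈ τ ✓.
  V = {[j]}: π^{-1}(V) = {j} ∈ τ ✓.
  V = {[i=k], [j]}: π^{-1}(V) = {i, j, k} ∈ τ ✓.
Open sets in the quotient: τ_Q = {{}, {[i=k]}, {[j]}, {[i=k], [j]}} (4 elements).


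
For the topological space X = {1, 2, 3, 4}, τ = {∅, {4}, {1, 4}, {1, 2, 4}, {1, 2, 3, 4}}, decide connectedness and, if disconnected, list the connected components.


(X, τ) is connected.

Find clopen sets (U ∈ τ with X ∖ U ∈ τ):
  U = ∅, X ∖ U = {1, 2, 3, 4} — both open, so U is clopen.
  U = {1, 2, 3, 4}, X ∖ U = ∅ — both open, so U is clopen.
Only trivial clopens (∅ and X) exist, so (X, τ) is connected.
Compute connected components by grouping points that agree on all clopens:
  component: {1, 2, 3, 4}


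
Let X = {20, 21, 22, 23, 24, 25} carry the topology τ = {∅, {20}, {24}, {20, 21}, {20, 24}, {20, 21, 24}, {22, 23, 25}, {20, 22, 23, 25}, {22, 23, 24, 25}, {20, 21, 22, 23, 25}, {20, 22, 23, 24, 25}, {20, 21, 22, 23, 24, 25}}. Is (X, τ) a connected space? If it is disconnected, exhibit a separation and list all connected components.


(X, τ) is disconnected; components = [{24}, {20, 21}, {22, 23, 25}].

Find clopen sets (U ∈ τ with X ∖ U ∈ τ):
  U = ∅, X ∖ U = {20, 21, 22, 23, 24, 25} — both open, so U is clopen.
  U = {24}, X ∖ U = {20, 21, 22, 23, 25} — both open, so U is clopen.
  U = {20, 21}, X ∖ U = {22, 23, 24, 25} — both open, so U is clopen.
  U = {20, 21, 24}, X ∖ U = {22, 23, 25} — both open, so U is clopen.
  U = {22, 23, 25}, X ∖ U = {20, 21, 24} — both open, so U is clopen.
  U = {22, 23, 24, 25}, X ∖ U = {20, 21} — both open, so U is clopen.
  U = {20, 21, 22, 23, 25}, X ∖ U = {24} — both open, so U is clopen.
  U = {20, 21, 22, 23, 24, 25}, X ∖ U = ∅ — both open, so U is clopen.
Nontrivial clopen(s) exist: e.g. {22, 23, 25}. So (X, τ) is disconnected.
Compute connected components by grouping points that agree on all clopens:
  component: {24}
  component: {20, 21}
  component: {22, 23, 25}


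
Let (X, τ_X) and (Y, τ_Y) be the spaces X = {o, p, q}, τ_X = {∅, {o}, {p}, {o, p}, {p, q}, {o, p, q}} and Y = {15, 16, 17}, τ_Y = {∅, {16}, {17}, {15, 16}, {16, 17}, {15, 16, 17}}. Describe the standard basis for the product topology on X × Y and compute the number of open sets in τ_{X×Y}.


Basis B = {∅ × ∅, {o} × {16}, {o} × {17}, {p} × {16}, {p} × {17}, {o} × {15, 16}, {o} × {16, 17}, {o, p} × {16}, {o, p} × {17}, {p} × {15, 16}, {p} × {16, 17}, {p, q} × {16}, {p, q} × {17}, {o} × {15, 16, 17}, {o, p, q} × {16}, {o, p, q} × {17}, {p} × {15, 16, 17}, {o, p} × {15, 16}, {o, p} × {16, 17}, {p, q} × {15, 16}, {p, q} × {16, 17}, {o, p} × {15, 16, 17}, {o, p, q} × {15, 16}, {o, p, q} × {16, 17}, {p, q} × {15, 16, 17}, {o, p, q} × {15, 16, 17}}; |τ_{X×Y}| = 108.

Enumerate products U × V with U ∈ τ_X, V ∈ τ_Y (deduplicated):
  ∅ × ∅ = {} (∅)
  {o} × {16} = {(o,16)}
  {o} × {17} = {(o,17)}
  {p} × {16} = {(p,16)}
  {p} × {17} = {(p,17)}
  {o} × {15, 16} = {(o,15), (o,16)}
  {o} × {16, 17} = {(o,16), (o,17)}
  {o, p} × {16} = {(o,16), (p,16)}
  {o, p} × {17} = {(o,17), (p,17)}
  {p} × {15, 16} = {(p,15), (p,16)}
  {p} × {16, 17} = {(p,16), (p,17)}
  {p, q} × {16} = {(p,16), (q,16)}
  {p, q} × {17} = {(p,17), (q,17)}
  {o} × {15, 16, 17} = {(o,15), (o,16), (o,17)}
  {o, p, q} × {16} = {(o,16), (p,16), (q,16)}
  {o, p, q} × {17} = {(o,17), (p,17), (q,17)}
  {p} × {15, 16, 17} = {(p,15), (p,16), (p,17)}
  {o, p} × {15, 16} = {(o,15), (o,16), (p,15), (p,16)}
  {o, p} × {16, 17} = {(o,16), (o,17), (p,16), (p,17)}
  {p, q} × {15, 16} = {(p,15), (p,16), (q,15), (q,16)}
  {p, q} × {16, 17} = {(p,16), (p,17), (q,16), (q,17)}
  {o, p} × {15, 16, 17} = {(o,15), (o,16), (o,17), (p,15), (p,16), (p,17)}
  {o, p, q} × {15, 16} = {(o,15), (o,16), (p,15), (p,16), (q,15), (q,16)}
  {o, p, q} × {16, 17} = {(o,16), (o,17), (p,16), (p,17), (q,16), (q,17)}
  {p, q} × {15, 16, 17} = {(p,15), (p,16), (p,17), (q,15), (q,16), (q,17)}
  {o, p, q} × {15, 16, 17} = {(o,15), (o,16), (o,17), (p,15), (p,16), (p,17), (q,15), (q,16), (q,17)}
These 26 distinct sets form the basis B.
Close under arbitrary unions to get τ_{X×Y}; counting gives |τ_{X×Y}| = 108.


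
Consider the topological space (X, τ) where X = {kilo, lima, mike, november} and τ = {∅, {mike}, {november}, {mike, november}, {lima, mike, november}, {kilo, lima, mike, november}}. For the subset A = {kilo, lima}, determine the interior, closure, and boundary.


int(A) = ∅, cl(A) = {kilo, lima}, ∂A = {kilo, lima}.

Closed sets in (X, τ) are complements of opens:
  closed(X, τ) = {∅, {kilo}, {kilo, lima}, {kilo, lima, mike}, {kilo, lima, november}, {kilo, lima, mike, november}}.
int(A) = ⋃ {U ∈ τ : U ⊆ A}. Opens contained in A: ∅.
Taking the union of these: int(A) = ∅.
cl(A) = ⋂ {C closed : A ⊆ C}. Closed sets containing A: {kilo, lima}, {kilo, lima, mike}, {kilo, lima, november}, {kilo, lima, mike, november}.
Intersecting these: cl(A) = {kilo, lima}.
∂A = cl(A) ∖ int(A) = {kilo, lima} ∖ ∅ = {kilo, lima}.


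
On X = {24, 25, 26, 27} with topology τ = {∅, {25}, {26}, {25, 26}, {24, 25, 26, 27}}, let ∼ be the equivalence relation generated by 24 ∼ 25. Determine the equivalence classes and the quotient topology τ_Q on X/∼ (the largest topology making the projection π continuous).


X/∼ = {[24=25], [26], [27]}; |τ_Q| = 3.

Equivalence classes: [24=25], [26], [27].
Quotient map π: X → X/∼ sends 24 ↦ [24=25], 25 ↦ [24=25], 26 ↦ [26], 27 ↦ [27].
For each subset V ⊆ X/∼, compute π^{-1}(V) ⊆ X and check whether π^{-1}(V) ∈ τ. V is open in τ_Q iff π^{-1}(V) ∈ τ.
  V = {}: π^{-1}(V) = ∅ ∈ τ ✓.
  V = {[24=25]}: π^{-1}(V) = {24, 25} ∉ τ ✗.
  V = {[26]}: π^{-1}(V) = {26} ∈ τ ✓.
  V = {[24=25], [26]}: π^{-1}(V) = {24, 25, 26} ∉ τ ✗.
  V = {[27]}: π^{-1}(V) = {27} ∉ τ ✗.
  V = {[24=25], [27]}: π^{-1}(V) = {24, 25, 27} ∉ τ ✗.
  V = {[26], [27]}: π^{-1}(V) = {26, 27} ∉ τ ✗.
  V = {[24=25], [26], [27]}: π^{-1}(V) = {24, 25, 26, 27} ∈ τ ✓.
Open sets in the quotient: τ_Q = {{}, {[26]}, {[24=25], [26], [27]}} (3 elements).


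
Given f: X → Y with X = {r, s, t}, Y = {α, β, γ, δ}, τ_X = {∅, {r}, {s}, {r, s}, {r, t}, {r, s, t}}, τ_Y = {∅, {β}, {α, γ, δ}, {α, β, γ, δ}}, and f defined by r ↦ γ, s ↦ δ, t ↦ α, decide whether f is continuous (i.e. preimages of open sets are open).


f IS continuous.

Compute f^{-1}(U) for each U ∈ τ_Y:
  U = ∅: f^{-1}(U) = ∅ ∈ τ_X ✓.
  U = {β}: f^{-1}(U) = ∅ ∈ τ_X ✓.
  U = {α, γ, δ}: f^{-1}(U) = {r, s, t} ∈ τ_X ✓.
  U = {α, β, γ, δ}: f^{-1}(U) = {r, s, t} ∈ τ_X ✓.
Every preimage lies in τ_X, so f IS continuous.


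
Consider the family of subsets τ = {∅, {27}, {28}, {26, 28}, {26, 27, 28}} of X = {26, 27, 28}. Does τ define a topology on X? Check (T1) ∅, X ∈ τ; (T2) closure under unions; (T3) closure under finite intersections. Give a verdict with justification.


τ is NOT a topology on X.

Axiom (T1): ∅ ∈ τ? Yes; X ∈ τ? Yes.
Axiom (T2/T3): check pairwise unions and intersections of members of τ.
Counterexample for (T2): {27} ∪ {28} = {27, 28} ∉ τ. Therefore τ is NOT a topology.


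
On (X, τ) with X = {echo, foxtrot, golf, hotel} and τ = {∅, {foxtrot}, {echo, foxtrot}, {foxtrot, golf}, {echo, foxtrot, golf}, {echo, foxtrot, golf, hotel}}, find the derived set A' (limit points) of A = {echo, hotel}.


A' = {hotel}

For each x ∈ X, list the open sets U ∈ τ with x ∈ U, then check whether U ∩ (A ∖ {x}) ≠ ∅ for every such U.
  x = echo: open {echo, foxtrot} ∋ x has {echo, foxtrot} ∩ (A ∖ {echo}) = ∅, so x is NOT a limit point.
  x = foxtrot: open {foxtrot} ∋ x has {foxtrot} ∩ (A ∖ {foxtrot}) = ∅, so x is NOT a limit point.
  x = golf: open {foxtrot, golf} ∋ x has {foxtrot, golf} ∩ (A ∖ {golf}) = ∅, so x is NOT a limit point.
  x = hotel: opens ∋ x are {echo, foxtrot, golf, hotel}; each meets A ∖ {hotel}, so x IS a limit point.
Collecting: A' = {hotel}.


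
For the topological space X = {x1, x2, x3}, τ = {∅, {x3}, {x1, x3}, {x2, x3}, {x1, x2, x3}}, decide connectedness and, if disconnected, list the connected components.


(X, τ) is connected.

Find clopen sets (U ∈ τ with X ∖ U ∈ τ):
  U = ∅, X ∖ U = {x1, x2, x3} — both open, so U is clopen.
  U = {x1, x2, x3}, X ∖ U = ∅ — both open, so U is clopen.
Only trivial clopens (∅ and X) exist, so (X, τ) is connected.
Compute connected components by grouping points that agree on all clopens:
  component: {x1, x2, x3}


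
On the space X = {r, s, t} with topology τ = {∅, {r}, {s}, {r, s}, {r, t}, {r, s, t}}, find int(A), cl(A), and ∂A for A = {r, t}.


int(A) = {r, t}, cl(A) = {r, t}, ∂A = ∅.

Closed sets in (X, τ) are complements of opens:
  closed(X, τ) = {∅, {s}, {t}, {r, t}, {s, t}, {r, s, t}}.
int(A) = ⋃ {U ∈ τ : U ⊆ A}. Opens contained in A: ∅, {r}, {r, t}.
Taking the union of these: int(A) = {r, t}.
cl(A) = ⋂ {C closed : A ⊆ C}. Closed sets containing A: {r, t}, {r, s, t}.
Intersecting these: cl(A) = {r, t}.
∂A = cl(A) ∖ int(A) = {r, t} ∖ {r, t} = ∅.


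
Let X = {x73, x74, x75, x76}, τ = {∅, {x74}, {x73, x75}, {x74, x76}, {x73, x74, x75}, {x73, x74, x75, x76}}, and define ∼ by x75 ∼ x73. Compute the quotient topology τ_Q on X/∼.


X/∼ = {[x73=x75], [x74], [x76]}; |τ_Q| = 6.

Equivalence classes: [x73=x75], [x74], [x76].
Quotient map π: X → X/∼ sends x73 ↦ [x73=x75], x74 ↦ [x74], x75 ↦ [x73=x75], x76 ↦ [x76].
For each subset V ⊆ X/∼, compute π^{-1}(V) ⊆ X and check whether π^{-1}(V) ∈ τ. V is open in τ_Q iff π^{-1}(V) ∈ τ.
  V = {}: π^{-1}(V) = ∅ ∈ τ ✓.
  V = {[x73=x75]}: π^{-1}(V) = {x73, x75} ∈ τ ✓.
  V = {[x74]}: π^{-1}(V) = {x74} ∈ τ ✓.
  V = {[x73=x75], [x74]}: π^{-1}(V) = {x73, x74, x75} ∈ τ ✓.
  V = {[x76]}: π^{-1}(V) = {x76} ∉ τ ✗.
  V = {[x73=x75], [x76]}: π^{-1}(V) = {x73, x75, x76} ∉ τ ✗.
  V = {[x74], [x76]}: π^{-1}(V) = {x74, x76} ∈ τ ✓.
  V = {[x73=x75], [x74], [x76]}: π^{-1}(V) = {x73, x74, x75, x76} ∈ τ ✓.
Open sets in the quotient: τ_Q = {{}, {[x73=x75]}, {[x74]}, {[x73=x75], [x74]}, {[x74], [x76]}, {[x73=x75], [x74], [x76]}} (6 elements).


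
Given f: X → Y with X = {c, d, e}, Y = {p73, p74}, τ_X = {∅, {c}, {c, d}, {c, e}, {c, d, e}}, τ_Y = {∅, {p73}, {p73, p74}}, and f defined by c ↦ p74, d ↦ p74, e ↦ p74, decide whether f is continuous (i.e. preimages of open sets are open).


f IS continuous.

Compute f^{-1}(U) for each U ∈ τ_Y:
  U = ∅: f^{-1}(U) = ∅ ∈ τ_X ✓.
  U = {p73}: f^{-1}(U) = ∅ ∈ τ_X ✓.
  U = {p73, p74}: f^{-1}(U) = {c, d, e} ∈ τ_X ✓.
Every preimage lies in τ_X, so f IS continuous.


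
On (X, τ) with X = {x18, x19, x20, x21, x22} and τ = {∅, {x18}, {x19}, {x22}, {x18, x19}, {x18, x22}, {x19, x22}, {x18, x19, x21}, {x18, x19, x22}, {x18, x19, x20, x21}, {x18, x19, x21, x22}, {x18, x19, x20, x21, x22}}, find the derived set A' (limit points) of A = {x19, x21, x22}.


A' = {x20, x21}

For each x ∈ X, list the open sets U ∈ τ with x ∈ U, then check whether U ∩ (A ∖ {x}) ≠ ∅ for every such U.
  x = x18: open {x18} ∋ x has {x18} ∩ (A ∖ {x18}) = ∅, so x is NOT a limit point.
  x = x19: open {x19} ∋ x has {x19} ∩ (A ∖ {x19}) = ∅, so x is NOT a limit point.
  x = x20: opens ∋ x are {x18, x19, x20, x21}, {x18, x19, x20, x21, x22}; each meets A ∖ {x20}, so x IS a limit point.
  x = x21: opens ∋ x are {x18, x19, x21}, {x18, x19, x20, x21}, {x18, x19, x21, x22}, {x18, x19, x20, x21, x22}; each meets A ∖ {x21}, so x IS a limit point.
  x = x22: open {x22} ∋ x has {x22} ∩ (A ∖ {x22}) = ∅, so x is NOT a limit point.
Collecting: A' = {x20, x21}.


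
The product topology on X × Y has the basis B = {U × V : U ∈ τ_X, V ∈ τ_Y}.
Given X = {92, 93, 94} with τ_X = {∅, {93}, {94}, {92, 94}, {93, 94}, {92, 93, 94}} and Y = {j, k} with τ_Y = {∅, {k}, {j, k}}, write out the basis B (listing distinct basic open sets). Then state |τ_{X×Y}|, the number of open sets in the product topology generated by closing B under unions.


Basis B = {∅ × ∅, {93} × {k}, {94} × {k}, {92, 94} × {k}, {93} × {j, k}, {93, 94} × {k}, {94} × {j, k}, {92, 93, 94} × {k}, {92, 94} × {j, k}, {93, 94} × {j, k}, {92, 93, 94} × {j, k}}; |τ_{X×Y}| = 18.

Enumerate products U × V with U ∈ τ_X, V ∈ τ_Y (deduplicated):
  ∅ × ∅ = {} (∅)
  {93} × {k} = {(93,k)}
  {94} × {k} = {(94,k)}
  {92, 94} × {k} = {(92,k), (94,k)}
  {93} × {j, k} = {(93,j), (93,k)}
  {93, 94} × {k} = {(93,k), (94,k)}
  {94} × {j, k} = {(94,j), (94,k)}
  {92, 93, 94} × {k} = {(92,k), (93,k), (94,k)}
  {92, 94} × {j, k} = {(92,j), (92,k), (94,j), (94,k)}
  {93, 94} × {j, k} = {(93,j), (93,k), (94,j), (94,k)}
  {92, 93, 94} × {j, k} = {(92,j), (92,k), (93,j), (93,k), (94,j), (94,k)}
These 11 distinct sets form the basis B.
Close under arbitrary unions to get τ_{X×Y}; counting gives |τ_{X×Y}| = 18.


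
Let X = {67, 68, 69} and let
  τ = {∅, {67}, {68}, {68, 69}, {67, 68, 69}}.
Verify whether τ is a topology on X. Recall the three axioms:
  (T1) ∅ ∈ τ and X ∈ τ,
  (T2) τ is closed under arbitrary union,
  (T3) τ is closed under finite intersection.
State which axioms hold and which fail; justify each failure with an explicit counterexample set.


τ is NOT a topology on X.

Axiom (T1): ∅ ∈ τ? Yes; X ∈ τ? Yes.
Axiom (T2/T3): check pairwise unions and intersections of members of τ.
Counterexample for (T2): {67} ∪ {68} = {67, 68} ∉ τ. Therefore τ is NOT a topology.


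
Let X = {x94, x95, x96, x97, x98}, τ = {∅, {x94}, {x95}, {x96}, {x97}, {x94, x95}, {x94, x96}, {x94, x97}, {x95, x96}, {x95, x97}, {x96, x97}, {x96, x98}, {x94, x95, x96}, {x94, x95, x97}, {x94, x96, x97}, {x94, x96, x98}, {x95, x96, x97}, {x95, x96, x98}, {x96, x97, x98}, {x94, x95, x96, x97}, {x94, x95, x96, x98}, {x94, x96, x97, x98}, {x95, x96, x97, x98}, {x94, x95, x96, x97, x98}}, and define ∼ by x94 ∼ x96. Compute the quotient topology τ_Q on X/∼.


X/∼ = {[x94=x96], [x95], [x97], [x98]}; |τ_Q| = 12.

Equivalence classes: [x94=x96], [x95], [x97], [x98].
Quotient map π: X → X/∼ sends x94 ↦ [x94=x96], x95 ↦ [x95], x96 ↦ [x94=x96], x97 ↦ [x97], x98 ↦ [x98].
For each subset V ⊆ X/∼, compute π^{-1}(V) ⊆ X and check whether π^{-1}(V) ∈ τ. V is open in τ_Q iff π^{-1}(V) ∈ τ.
  V = {}: π^{-1}(V) = ∅ ∈ τ ✓.
  V = {[x94=x96]}: π^{-1}(V) = {x94, x96} ∈ τ ✓.
  V = {[x95]}: π^{-1}(V) = {x95} ∈ τ ✓.
  V = {[x94=x96], [x95]}: π^{-1}(V) = {x94, x95, x96} ∈ τ ✓.
  V = {[x97]}: π^{-1}(V) = {x97} ∈ τ ✓.
  V = {[x94=x96], [x97]}: π^{-1}(V) = {x94, x96, x97} ∈ τ ✓.
  V = {[x95], [x97]}: π^{-1}(V) = {x95, x97} ∈ τ ✓.
  V = {[x94=x96], [x95], [x97]}: π^{-1}(V) = {x94, x95, x96, x97} ∈ τ ✓.
  V = {[x98]}: π^{-1}(V) = {x98} ∉ τ ✗.
  V = {[x94=x96], [x98]}: π^{-1}(V) = {x94, x96, x98} ∈ τ ✓.
  V = {[x95], [x98]}: π^{-1}(V) = {x95, x98} ∉ τ ✗.
  V = {[x94=x96], [x95], [x98]}: π^{-1}(V) = {x94, x95, x96, x98} ∈ τ ✓.
  V = {[x97], [x98]}: π^{-1}(V) = {x97, x98} ∉ τ ✗.
  V = {[x94=x96], [x97], [x98]}: π^{-1}(V) = {x94, x96, x97, x98} ∈ τ ✓.
  V = {[x95], [x97], [x98]}: π^{-1}(V) = {x95, x97, x98} ∉ τ ✗.
  V = {[x94=x96], [x95], [x97], [x98]}: π^{-1}(V) = {x94, x95, x96, x97, x98} ∈ τ ✓.
Open sets in the quotient: τ_Q = {{}, {[x94=x96]}, {[x95]}, {[x94=x96], [x95]}, {[x97]}, {[x94=x96], [x97]}, {[x95], [x97]}, {[x94=x96], [x95], [x97]}, {[x94=x96], [x98]}, {[x94=x96], [x95], [x98]}, {[x94=x96], [x97], [x98]}, {[x94=x96], [x95], [x97], [x98]}} (12 elements).


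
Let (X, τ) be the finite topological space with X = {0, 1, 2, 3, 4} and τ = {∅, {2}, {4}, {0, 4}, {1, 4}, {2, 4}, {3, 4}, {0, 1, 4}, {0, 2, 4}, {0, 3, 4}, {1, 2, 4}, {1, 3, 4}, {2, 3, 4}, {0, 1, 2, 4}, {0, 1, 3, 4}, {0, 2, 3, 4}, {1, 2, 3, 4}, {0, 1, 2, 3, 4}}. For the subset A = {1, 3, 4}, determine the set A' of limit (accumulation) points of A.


A' = {0, 1, 3}

For each x ∈ X, list the open sets U ∈ τ with x ∈ U, then check whether U ∩ (A ∖ {x}) ≠ ∅ for every such U.
  x = 0: opens ∋ x are {0, 4}, {0, 1, 4}, {0, 2, 4}, {0, 3, 4}, {0, 1, 2, 4}, {0, 1, 3, 4}, {0, 2, 3, 4}, {0, 1, 2, 3, 4}; each meets A ∖ {0}, so x IS a limit point.
  x = 1: opens ∋ x are {1, 4}, {0, 1, 4}, {1, 2, 4}, {1, 3, 4}, {0, 1, 2, 4}, {0, 1, 3, 4}, {1, 2, 3, 4}, {0, 1, 2, 3, 4}; each meets A ∖ {1}, so x IS a limit point.
  x = 2: open {2} ∋ x has {2} ∩ (A ∖ {2}) = ∅, so x is NOT a limit point.
  x = 3: opens ∋ x are {3, 4}, {0, 3, 4}, {1, 3, 4}, {2, 3, 4}, {0, 1, 3, 4}, {0, 2, 3, 4}, {1, 2, 3, 4}, {0, 1, 2, 3, 4}; each meets A ∖ {3}, so x IS a limit point.
  x = 4: open {4} ∋ x has {4} ∩ (A ∖ {4}) = ∅, so x is NOT a limit point.
Collecting: A' = {0, 1, 3}.


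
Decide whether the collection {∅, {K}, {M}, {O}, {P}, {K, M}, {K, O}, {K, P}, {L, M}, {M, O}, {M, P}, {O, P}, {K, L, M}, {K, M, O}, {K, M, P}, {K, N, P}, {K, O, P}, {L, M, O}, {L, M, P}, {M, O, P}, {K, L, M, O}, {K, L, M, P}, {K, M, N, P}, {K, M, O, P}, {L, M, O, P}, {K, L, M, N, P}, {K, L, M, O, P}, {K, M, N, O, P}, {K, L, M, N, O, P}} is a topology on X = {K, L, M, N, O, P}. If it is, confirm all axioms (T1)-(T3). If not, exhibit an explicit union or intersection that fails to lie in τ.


τ is NOT a topology on X.

Axiom (T1): ∅ ∈ τ? Yes; X ∈ τ? Yes.
Axiom (T2/T3): check pairwise unions and intersections of members of τ.
Counterexample for (T2): {O} ∪ {K, N, P} = {K, N, O, P} ∉ τ. Therefore τ is NOT a topology.


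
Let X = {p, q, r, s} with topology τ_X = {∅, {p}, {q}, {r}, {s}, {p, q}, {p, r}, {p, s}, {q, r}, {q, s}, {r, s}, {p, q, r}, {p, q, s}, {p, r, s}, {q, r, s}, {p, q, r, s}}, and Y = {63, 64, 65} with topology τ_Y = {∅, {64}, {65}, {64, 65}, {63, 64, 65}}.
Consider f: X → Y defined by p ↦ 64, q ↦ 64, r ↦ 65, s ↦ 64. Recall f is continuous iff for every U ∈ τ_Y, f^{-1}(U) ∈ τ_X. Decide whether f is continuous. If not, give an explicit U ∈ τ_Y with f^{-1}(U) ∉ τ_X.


f IS continuous.

Compute f^{-1}(U) for each U ∈ τ_Y:
  U = ∅: f^{-1}(U) = ∅ ∈ τ_X ✓.
  U = {64}: f^{-1}(U) = {p, q, s} ∈ τ_X ✓.
  U = {65}: f^{-1}(U) = {r} ∈ τ_X ✓.
  U = {64, 65}: f^{-1}(U) = {p, q, r, s} ∈ τ_X ✓.
  U = {63, 64, 65}: f^{-1}(U) = {p, q, r, s} ∈ τ_X ✓.
Every preimage lies in τ_X, so f IS continuous.


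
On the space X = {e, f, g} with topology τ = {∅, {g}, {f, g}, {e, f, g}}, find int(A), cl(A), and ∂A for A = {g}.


int(A) = {g}, cl(A) = {e, f, g}, ∂A = {e, f}.

Closed sets in (X, τ) are complements of opens:
  closed(X, τ) = {∅, {e}, {e, f}, {e, f, g}}.
int(A) = ⋃ {U ∈ τ : U ⊆ A}. Opens contained in A: ∅, {g}.
Taking the union of these: int(A) = {g}.
cl(A) = ⋂ {C closed : A ⊆ C}. Closed sets containing A: {e, f, g}.
Intersecting these: cl(A) = {e, f, g}.
∂A = cl(A) ∖ int(A) = {e, f, g} ∖ {g} = {e, f}.


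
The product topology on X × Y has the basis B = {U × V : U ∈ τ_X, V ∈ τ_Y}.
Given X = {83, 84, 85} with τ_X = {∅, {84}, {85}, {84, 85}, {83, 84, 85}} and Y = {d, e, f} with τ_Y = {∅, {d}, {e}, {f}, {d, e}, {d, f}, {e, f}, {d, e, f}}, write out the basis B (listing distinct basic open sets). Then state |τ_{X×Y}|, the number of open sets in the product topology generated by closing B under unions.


Basis B = {∅ × ∅, {84} × {d}, {84} × {e}, {84} × {f}, {85} × {d}, {85} × {e}, {85} × {f}, {84} × {d, e}, {84} × {d, f}, {84, 85} × {d}, {84} × {e, f}, {84, 85} × {e}, {84, 85} × {f}, {85} × {d, e}, {85} × {d, f}, {85} × {e, f}, {83, 84, 85} × {d}, {83, 84, 85} × {e}, {83, 84, 85} × {f}, {84} × {d, e, f}, {85} × {d, e, f}, {84, 85} × {d, e}, {84, 85} × {d, f}, {84, 85} × {e, f}, {83, 84, 85} × {d, e}, {83, 84, 85} × {d, f}, {83, 84, 85} × {e, f}, {84, 85} × {d, e, f}, {83, 84, 85} × {d, e, f}}; |τ_{X×Y}| = 125.

Enumerate products U × V with U ∈ τ_X, V ∈ τ_Y (deduplicated):
  ∅ × ∅ = {} (∅)
  {84} × {d} = {(84,d)}
  {84} × {e} = {(84,e)}
  {84} × {f} = {(84,f)}
  {85} × {d} = {(85,d)}
  {85} × {e} = {(85,e)}
  {85} × {f} = {(85,f)}
  {84} × {d, e} = {(84,d), (84,e)}
  {84} × {d, f} = {(84,d), (84,f)}
  {84, 85} × {d} = {(84,d), (85,d)}
  {84} × {e, f} = {(84,e), (84,f)}
  {84, 85} × {e} = {(84,e), (85,e)}
  {84, 85} × {f} = {(84,f), (85,f)}
  {85} × {d, e} = {(85,d), (85,e)}
  {85} × {d, f} = {(85,d), (85,f)}
  {85} × {e, f} = {(85,e), (85,f)}
  {83, 84, 85} × {d} = {(83,d), (84,d), (85,d)}
  {83, 84, 85} × {e} = {(83,e), (84,e), (85,e)}
  {83, 84, 85} × {f} = {(83,f), (84,f), (85,f)}
  {84} × {d, e, f} = {(84,d), (84,e), (84,f)}
  {85} × {d, e, f} = {(85,d), (85,e), (85,f)}
  {84, 85} × {d, e} = {(84,d), (84,e), (85,d), (85,e)}
  {84, 85} × {d, f} = {(84,d), (84,f), (85,d), (85,f)}
  {84, 85} × {e, f} = {(84,e), (84,f), (85,e), (85,f)}
  {83, 84, 85} × {d, e} = {(83,d), (83,e), (84,d), (84,e), (85,d), (85,e)}
  {83, 84, 85} × {d, f} = {(83,d), (83,f), (84,d), (84,f), (85,d), (85,f)}
  {83, 84, 85} × {e, f} = {(83,e), (83,f), (84,e), (84,f), (85,e), (85,f)}
  {84, 85} × {d, e, f} = {(84,d), (84,e), (84,f), (85,d), (85,e), (85,f)}
  {83, 84, 85} × {d, e, f} = {(83,d), (83,e), (83,f), (84,d), (84,e), (84,f), (85,d), (85,e), (85,f)}
These 29 distinct sets form the basis B.
Close under arbitrary unions to get τ_{X×Y}; counting gives |τ_{X×Y}| = 125.


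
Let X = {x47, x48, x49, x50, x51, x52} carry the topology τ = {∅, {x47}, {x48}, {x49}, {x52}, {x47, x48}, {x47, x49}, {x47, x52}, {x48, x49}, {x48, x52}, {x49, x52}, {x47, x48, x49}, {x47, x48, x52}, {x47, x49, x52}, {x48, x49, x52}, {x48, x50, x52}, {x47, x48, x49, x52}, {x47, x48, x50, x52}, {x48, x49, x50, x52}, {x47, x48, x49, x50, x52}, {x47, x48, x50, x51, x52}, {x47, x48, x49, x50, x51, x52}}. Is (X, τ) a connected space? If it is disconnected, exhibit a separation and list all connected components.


(X, τ) is disconnected; components = [{x49}, {x47, x48, x50, x51, x52}].

Find clopen sets (U ∈ τ with X ∖ U ∈ τ):
  U = ∅, X ∖ U = {x47, x48, x49, x50, x51, x52} — both open, so U is clopen.
  U = {x49}, X ∖ U = {x47, x48, x50, x51, x52} — both open, so U is clopen.
  U = {x47, x48, x50, x51, x52}, X ∖ U = {x49} — both open, so U is clopen.
  U = {x47, x48, x49, x50, x51, x52}, X ∖ U = ∅ — both open, so U is clopen.
Nontrivial clopen(s) exist: e.g. {x49}. So (X, τ) is disconnected.
Compute connected components by grouping points that agree on all clopens:
  component: {x49}
  component: {x47, x48, x50, x51, x52}


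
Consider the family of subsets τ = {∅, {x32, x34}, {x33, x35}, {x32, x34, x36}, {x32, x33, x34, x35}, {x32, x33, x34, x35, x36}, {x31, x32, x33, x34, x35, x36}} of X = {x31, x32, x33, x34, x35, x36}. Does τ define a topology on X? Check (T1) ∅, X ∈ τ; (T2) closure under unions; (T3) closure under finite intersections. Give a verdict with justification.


τ IS a topology on X.

Axiom (T1): ∅ ∈ τ? Yes; X ∈ τ? Yes.
Axiom (T2/T3): check pairwise unions and intersections of members of τ.
All pairwise intersections and unions checked — each lies in τ. Therefore τ satisfies (T1), (T2), (T3): it IS a topology on X.


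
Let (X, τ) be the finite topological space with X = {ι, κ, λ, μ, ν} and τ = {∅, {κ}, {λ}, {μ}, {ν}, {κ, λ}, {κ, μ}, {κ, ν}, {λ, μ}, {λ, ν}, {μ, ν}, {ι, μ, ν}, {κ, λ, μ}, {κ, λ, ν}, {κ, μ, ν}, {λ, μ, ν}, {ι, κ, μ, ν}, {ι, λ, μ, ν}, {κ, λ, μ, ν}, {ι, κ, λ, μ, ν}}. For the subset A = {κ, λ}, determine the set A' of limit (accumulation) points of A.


A' = ∅

For each x ∈ X, list the open sets U ∈ τ with x ∈ U, then check whether U ∩ (A ∖ {x}) ≠ ∅ for every such U.
  x = ι: open {ι, μ, ν} ∋ x has {ι, μ, ν} ∩ (A ∖ {ι}) = ∅, so x is NOT a limit point.
  x = κ: open {κ} ∋ x has {κ} ∩ (A ∖ {κ}) = ∅, so x is NOT a limit point.
  x = λ: open {λ} ∋ x has {λ} ∩ (A ∖ {λ}) = ∅, so x is NOT a limit point.
  x = μ: open {μ} ∋ x has {μ} ∩ (A ∖ {μ}) = ∅, so x is NOT a limit point.
  x = ν: open {ν} ∋ x has {ν} ∩ (A ∖ {ν}) = ∅, so x is NOT a limit point.
Collecting: A' = ∅.


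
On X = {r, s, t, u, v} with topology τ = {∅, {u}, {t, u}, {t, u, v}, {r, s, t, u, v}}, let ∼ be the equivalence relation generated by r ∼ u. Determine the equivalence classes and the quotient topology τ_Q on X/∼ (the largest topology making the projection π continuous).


X/∼ = {[r=u], [s], [t], [v]}; |τ_Q| = 2.

Equivalence classes: [r=u], [s], [t], [v].
Quotient map π: X → X/∼ sends r ↦ [r=u], s ↦ [s], t ↦ [t], u ↦ [r=u], v ↦ [v].
For each subset V ⊆ X/∼, compute π^{-1}(V) ⊆ X and check whether π^{-1}(V) ∈ τ. V is open in τ_Q iff π^{-1}(V) ∈ τ.
  V = {}: π^{-1}(V) = ∅ ∈ τ ✓.
  V = {[r=u]}: π^{-1}(V) = {r, u} ∉ τ ✗.
  V = {[s]}: π^{-1}(V) = {s} ∉ τ ✗.
  V = {[r=u], [s]}: π^{-1}(V) = {r, s, u} ∉ τ ✗.
  V = {[t]}: π^{-1}(V) = {t} ∉ τ ✗.
  V = {[r=u], [t]}: π^{-1}(V) = {r, t, u} ∉ τ ✗.
  V = {[s], [t]}: π^{-1}(V) = {s, t} ∉ τ ✗.
  V = {[r=u], [s], [t]}: π^{-1}(V) = {r, s, t, u} ∉ τ ✗.
  V = {[v]}: π^{-1}(V) = {v} ∉ τ ✗.
  V = {[r=u], [v]}: π^{-1}(V) = {r, u, v} ∉ τ ✗.
  V = {[s], [v]}: π^{-1}(V) = {s, v} ∉ τ ✗.
  V = {[r=u], [s], [v]}: π^{-1}(V) = {r, s, u, v} ∉ τ ✗.
  V = {[t], [v]}: π^{-1}(V) = {t, v} ∉ τ ✗.
  V = {[r=u], [t], [v]}: π^{-1}(V) = {r, t, u, v} ∉ τ ✗.
  V = {[s], [t], [v]}: π^{-1}(V) = {s, t, v} ∉ τ ✗.
  V = {[r=u], [s], [t], [v]}: π^{-1}(V) = {r, s, t, u, v} ∈ τ ✓.
Open sets in the quotient: τ_Q = {{}, {[r=u], [s], [t], [v]}} (2 elements).


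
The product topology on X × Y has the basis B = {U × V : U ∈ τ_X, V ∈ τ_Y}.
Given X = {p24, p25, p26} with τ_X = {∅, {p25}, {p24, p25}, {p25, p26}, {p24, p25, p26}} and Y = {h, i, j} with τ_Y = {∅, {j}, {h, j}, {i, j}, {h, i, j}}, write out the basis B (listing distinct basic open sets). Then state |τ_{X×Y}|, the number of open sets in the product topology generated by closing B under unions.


Basis B = {∅ × ∅, {p25} × {j}, {p24, p25} × {j}, {p25} × {h, j}, {p25} × {i, j}, {p25, p26} × {j}, {p24, p25, p26} × {j}, {p25} × {h, i, j}, {p24, p25} × {h, j}, {p24, p25} × {i, j}, {p25, p26} × {h, j}, {p25, p26} × {i, j}, {p24, p25} × {h, i, j}, {p24, p25, p26} × {h, j}, {p24, p25, p26} × {i, j}, {p25, p26} × {h, i, j}, {p24, p25, p26} × {h, i, j}}; |τ_{X×Y}| = 48.

Enumerate products U × V with U ∈ τ_X, V ∈ τ_Y (deduplicated):
  ∅ × ∅ = {} (∅)
  {p25} × {j} = {(p25,j)}
  {p24, p25} × {j} = {(p24,j), (p25,j)}
  {p25} × {h, j} = {(p25,h), (p25,j)}
  {p25} × {i, j} = {(p25,i), (p25,j)}
  {p25, p26} × {j} = {(p25,j), (p26,j)}
  {p24, p25, p26} × {j} = {(p24,j), (p25,j), (p26,j)}
  {p25} × {h, i, j} = {(p25,h), (p25,i), (p25,j)}
  {p24, p25} × {h, j} = {(p24,h), (p24,j), (p25,h), (p25,j)}
  {p24, p25} × {i, j} = {(p24,i), (p24,j), (p25,i), (p25,j)}
  {p25, p26} × {h, j} = {(p25,h), (p25,j), (p26,h), (p26,j)}
  {p25, p26} × {i, j} = {(p25,i), (p25,j), (p26,i), (p26,j)}
  {p24, p25} × {h, i, j} = {(p24,h), (p24,i), (p24,j), (p25,h), (p25,i), (p25,j)}
  {p24, p25, p26} × {h, j} = {(p24,h), (p24,j), (p25,h), (p25,j), (p26,h), (p26,j)}
  {p24, p25, p26} × {i, j} = {(p24,i), (p24,j), (p25,i), (p25,j), (p26,i), (p26,j)}
  {p25, p26} × {h, i, j} = {(p25,h), (p25,i), (p25,j), (p26,h), (p26,i), (p26,j)}
  {p24, p25, p26} × {h, i, j} = {(p24,h), (p24,i), (p24,j), (p25,h), (p25,i), (p25,j), (p26,h), (p26,i), (p26,j)}
These 17 distinct sets form the basis B.
Close under arbitrary unions to get τ_{X×Y}; counting gives |τ_{X×Y}| = 48.


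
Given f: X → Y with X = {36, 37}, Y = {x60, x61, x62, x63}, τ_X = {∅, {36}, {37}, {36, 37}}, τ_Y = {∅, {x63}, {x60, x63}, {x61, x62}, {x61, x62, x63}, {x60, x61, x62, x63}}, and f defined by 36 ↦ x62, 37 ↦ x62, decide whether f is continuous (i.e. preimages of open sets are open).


f IS continuous.

Compute f^{-1}(U) for each U ∈ τ_Y:
  U = ∅: f^{-1}(U) = ∅ ∈ τ_X ✓.
  U = {x63}: f^{-1}(U) = ∅ ∈ τ_X ✓.
  U = {x60, x63}: f^{-1}(U) = ∅ ∈ τ_X ✓.
  U = {x61, x62}: f^{-1}(U) = {36, 37} ∈ τ_X ✓.
  U = {x61, x62, x63}: f^{-1}(U) = {36, 37} ∈ τ_X ✓.
  U = {x60, x61, x62, x63}: f^{-1}(U) = {36, 37} ∈ τ_X ✓.
Every preimage lies in τ_X, so f IS continuous.


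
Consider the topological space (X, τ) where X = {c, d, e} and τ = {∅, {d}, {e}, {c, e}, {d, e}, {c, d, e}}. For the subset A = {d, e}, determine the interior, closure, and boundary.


int(A) = {d, e}, cl(A) = {c, d, e}, ∂A = {c}.

Closed sets in (X, τ) are complements of opens:
  closed(X, τ) = {∅, {c}, {d}, {c, d}, {c, e}, {c, d, e}}.
int(A) = ⋃ {U ∈ τ : U ⊆ A}. Opens contained in A: ∅, {d}, {e}, {d, e}.
Taking the union of these: int(A) = {d, e}.
cl(A) = ⋂ {C closed : A ⊆ C}. Closed sets containing A: {c, d, e}.
Intersecting these: cl(A) = {c, d, e}.
∂A = cl(A) ∖ int(A) = {c, d, e} ∖ {d, e} = {c}.


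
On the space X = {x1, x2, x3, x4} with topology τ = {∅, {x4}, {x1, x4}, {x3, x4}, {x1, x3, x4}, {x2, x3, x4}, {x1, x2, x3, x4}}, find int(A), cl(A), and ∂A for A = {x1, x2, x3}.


int(A) = ∅, cl(A) = {x1, x2, x3}, ∂A = {x1, x2, x3}.

Closed sets in (X, τ) are complements of opens:
  closed(X, τ) = {∅, {x1}, {x2}, {x1, x2}, {x2, x3}, {x1, x2, x3}, {x1, x2, x3, x4}}.
int(A) = ⋃ {U ∈ τ : U ⊆ A}. Opens contained in A: ∅.
Taking the union of these: int(A) = ∅.
cl(A) = ⋂ {C closed : A ⊆ C}. Closed sets containing A: {x1, x2, x3}, {x1, x2, x3, x4}.
Intersecting these: cl(A) = {x1, x2, x3}.
∂A = cl(A) ∖ int(A) = {x1, x2, x3} ∖ ∅ = {x1, x2, x3}.


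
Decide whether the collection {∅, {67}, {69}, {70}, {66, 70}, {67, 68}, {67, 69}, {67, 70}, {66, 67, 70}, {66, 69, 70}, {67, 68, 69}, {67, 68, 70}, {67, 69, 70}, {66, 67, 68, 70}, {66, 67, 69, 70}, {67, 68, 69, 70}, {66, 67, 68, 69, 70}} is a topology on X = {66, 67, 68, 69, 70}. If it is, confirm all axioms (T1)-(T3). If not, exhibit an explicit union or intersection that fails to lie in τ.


τ is NOT a topology on X.

Axiom (T1): ∅ ∈ τ? Yes; X ∈ τ? Yes.
Axiom (T2/T3): check pairwise unions and intersections of members of τ.
Counterexample for (T2): {69} ∪ {70} = {69, 70} ∉ τ. Therefore τ is NOT a topology.


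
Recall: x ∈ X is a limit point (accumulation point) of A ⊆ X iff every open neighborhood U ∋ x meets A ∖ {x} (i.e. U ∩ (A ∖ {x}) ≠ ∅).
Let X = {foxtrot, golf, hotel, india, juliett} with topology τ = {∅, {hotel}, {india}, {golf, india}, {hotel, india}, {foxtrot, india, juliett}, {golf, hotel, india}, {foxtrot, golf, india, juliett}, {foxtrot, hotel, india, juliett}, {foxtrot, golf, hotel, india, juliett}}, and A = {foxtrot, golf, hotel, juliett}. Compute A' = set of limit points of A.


A' = {foxtrot, juliett}

For each x ∈ X, list the open sets U ∈ τ with x ∈ U, then check whether U ∩ (A ∖ {x}) ≠ ∅ for every such U.
  x = foxtrot: opens ∋ x are {foxtrot, india, juliett}, {foxtrot, golf, india, juliett}, {foxtrot, hotel, india, juliett}, {foxtrot, golf, hotel, india, juliett}; each meets A ∖ {foxtrot}, so x IS a limit point.
  x = golf: open {golf, india} ∋ x has {golf, india} ∩ (A ∖ {golf}) = ∅, so x is NOT a limit point.
  x = hotel: open {hotel} ∋ x has {hotel} ∩ (A ∖ {hotel}) = ∅, so x is NOT a limit point.
  x = india: open {india} ∋ x has {india} ∩ (A ∖ {india}) = ∅, so x is NOT a limit point.
  x = juliett: opens ∋ x are {foxtrot, india, juliett}, {foxtrot, golf, india, juliett}, {foxtrot, hotel, india, juliett}, {foxtrot, golf, hotel, india, juliett}; each meets A ∖ {juliett}, so x IS a limit point.
Collecting: A' = {foxtrot, juliett}.


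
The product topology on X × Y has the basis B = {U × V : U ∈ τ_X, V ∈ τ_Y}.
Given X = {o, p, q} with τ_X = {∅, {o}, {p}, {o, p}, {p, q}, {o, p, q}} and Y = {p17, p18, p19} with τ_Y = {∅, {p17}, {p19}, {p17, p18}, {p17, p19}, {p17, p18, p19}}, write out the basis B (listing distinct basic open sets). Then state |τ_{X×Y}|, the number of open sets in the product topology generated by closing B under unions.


Basis B = {∅ × ∅, {o} × {p17}, {o} × {p19}, {p} × {p17}, {p} × {p19}, {o} × {p17, p18}, {o} × {p17, p19}, {o, p} × {p17}, {o, p} × {p19}, {p} × {p17, p18}, {p} × {p17, p19}, {p, q} × {p17}, {p, q} × {p19}, {o} × {p17, p18, p19}, {o, p, q} × {p17}, {o, p, q} × {p19}, {p} × {p17, p18, p19}, {o, p} × {p17, p18}, {o, p} × {p17, p19}, {p, q} × {p17, p18}, {p, q} × {p17, p19}, {o, p} × {p17, p18, p19}, {o, p, q} × {p17, p18}, {o, p, q} × {p17, p19}, {p, q} × {p17, p18, p19}, {o, p, q} × {p17, p18, p19}}; |τ_{X×Y}| = 108.

Enumerate products U × V with U ∈ τ_X, V ∈ τ_Y (deduplicated):
  ∅ × ∅ = {} (∅)
  {o} × {p17} = {(o,p17)}
  {o} × {p19} = {(o,p19)}
  {p} × {p17} = {(p,p17)}
  {p} × {p19} = {(p,p19)}
  {o} × {p17, p18} = {(o,p17), (o,p18)}
  {o} × {p17, p19} = {(o,p17), (o,p19)}
  {o, p} × {p17} = {(o,p17), (p,p17)}
  {o, p} × {p19} = {(o,p19), (p,p19)}
  {p} × {p17, p18} = {(p,p17), (p,p18)}
  {p} × {p17, p19} = {(p,p17), (p,p19)}
  {p, q} × {p17} = {(p,p17), (q,p17)}
  {p, q} × {p19} = {(p,p19), (q,p19)}
  {o} × {p17, p18, p19} = {(o,p17), (o,p18), (o,p19)}
  {o, p, q} × {p17} = {(o,p17), (p,p17), (q,p17)}
  {o, p, q} × {p19} = {(o,p19), (p,p19), (q,p19)}
  {p} × {p17, p18, p19} = {(p,p17), (p,p18), (p,p19)}
  {o, p} × {p17, p18} = {(o,p17), (o,p18), (p,p17), (p,p18)}
  {o, p} × {p17, p19} = {(o,p17), (o,p19), (p,p17), (p,p19)}
  {p, q} × {p17, p18} = {(p,p17), (p,p18), (q,p17), (q,p18)}
  {p, q} × {p17, p19} = {(p,p17), (p,p19), (q,p17), (q,p19)}
  {o, p} × {p17, p18, p19} = {(o,p17), (o,p18), (o,p19), (p,p17), (p,p18), (p,p19)}
  {o, p, q} × {p17, p18} = {(o,p17), (o,p18), (p,p17), (p,p18), (q,p17), (q,p18)}
  {o, p, q} × {p17, p19} = {(o,p17), (o,p19), (p,p17), (p,p19), (q,p17), (q,p19)}
  {p, q} × {p17, p18, p19} = {(p,p17), (p,p18), (p,p19), (q,p17), (q,p18), (q,p19)}
  {o, p, q} × {p17, p18, p19} = {(o,p17), (o,p18), (o,p19), (p,p17), (p,p18), (p,p19), (q,p17), (q,p18), (q,p19)}
These 26 distinct sets form the basis B.
Close under arbitrary unions to get τ_{X×Y}; counting gives |τ_{X×Y}| = 108.
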